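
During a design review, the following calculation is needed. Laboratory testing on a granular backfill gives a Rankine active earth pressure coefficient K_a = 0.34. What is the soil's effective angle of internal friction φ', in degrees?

K_a = tan²(45° − φ/2) ⇒ 45° − φ/2 = arctan(√0.34) = 30.25°.
φ = 2(45° − 30.25°) = 29.51°.

29.5°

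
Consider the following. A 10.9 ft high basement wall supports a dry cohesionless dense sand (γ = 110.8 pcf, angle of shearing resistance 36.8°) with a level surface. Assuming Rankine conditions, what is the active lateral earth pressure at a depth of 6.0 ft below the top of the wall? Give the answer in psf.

167 psf

K_a = (1 − sin φ)/(1 + sin φ) = 0.2508.
σ_h = K_a γ z = 0.2508 × 110.8 × 6.0 = 166.7 psf.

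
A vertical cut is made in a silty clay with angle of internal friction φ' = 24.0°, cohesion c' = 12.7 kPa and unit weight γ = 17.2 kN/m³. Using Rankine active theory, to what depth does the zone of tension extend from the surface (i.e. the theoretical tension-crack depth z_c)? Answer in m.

2.27 m

K_a = tan²(45° − 24.0°/2) = 0.4217; √K_a = 0.6494.
The active pressure is zero where K_a γ z = 2c√K_a, so z_c = 2c/(γ√K_a) = 2×12.7/(17.2×0.6494) = 2.274 m.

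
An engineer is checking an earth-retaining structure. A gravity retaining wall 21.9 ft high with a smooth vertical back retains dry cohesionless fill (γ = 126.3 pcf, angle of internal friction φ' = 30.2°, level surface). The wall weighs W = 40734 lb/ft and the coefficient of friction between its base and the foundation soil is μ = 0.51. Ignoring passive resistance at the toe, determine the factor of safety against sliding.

2.07

K_a = tan²(45° − 30.2°/2) = 0.3307.
P_a = ½K_aγH² = 0.5×0.3307×126.3×21.9² = 10010 lb/ft, acting at H/3 = 7.300 ft above the base.
FS_sliding = μW / P_a = 0.51×40734 / 10010 = 2.074.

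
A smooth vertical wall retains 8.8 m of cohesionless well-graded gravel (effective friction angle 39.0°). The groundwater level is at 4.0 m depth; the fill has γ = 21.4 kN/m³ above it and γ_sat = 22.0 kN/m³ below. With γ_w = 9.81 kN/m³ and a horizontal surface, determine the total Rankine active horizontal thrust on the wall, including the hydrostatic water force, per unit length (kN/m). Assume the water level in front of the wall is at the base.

K_a = tan²(45° − φ/2) = 0.2275.
γ' = 22.0 − 9.81 = 12.19 kN/m³. Depth below WT = 4.8 m.
σ'_h at WT = K_a γ d_w = 19.47 kPa; at base = 19.47 + K_a γ' × 4.8 = 32.79 kPa.
P₁ (0–4.0 m) = ½×19.47×4.0 = 38.95. P₂ (4.0–8.8 m) = ½(19.47+32.79)×4.8 = 125.4.
P_w = ½ γ_w h₂² = 0.5×9.81×4.8² = 113.0. Total = 38.95+125.4+113.0 = 277.4 kN/m.

277 kN/m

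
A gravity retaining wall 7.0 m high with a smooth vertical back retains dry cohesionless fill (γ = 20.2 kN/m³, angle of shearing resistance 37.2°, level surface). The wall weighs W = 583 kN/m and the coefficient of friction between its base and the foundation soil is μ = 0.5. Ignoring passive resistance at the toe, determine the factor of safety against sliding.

K_a = tan²(45° − 37.2°/2) = 0.2464.
P_a = ½K_aγH² = 0.5×0.2464×20.2×7.0² = 122.0 kN/m, acting at H/3 = 2.333 m above the base.
FS_sliding = μW / P_a = 0.5×583 / 122.0 = 2.390.

2.39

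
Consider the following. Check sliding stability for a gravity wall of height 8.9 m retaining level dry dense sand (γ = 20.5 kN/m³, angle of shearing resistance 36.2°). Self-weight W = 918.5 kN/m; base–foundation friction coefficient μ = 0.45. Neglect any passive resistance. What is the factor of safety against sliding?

1.98

K_a = tan²(45° − 36.2°/2) = 0.2574.
P_a = ½K_aγH² = 0.5×0.2574×20.5×8.9² = 209.0 kN/m, acting at H/3 = 2.967 m above the base.
FS_sliding = μW / P_a = 0.45×918.5 / 209.0 = 1.978.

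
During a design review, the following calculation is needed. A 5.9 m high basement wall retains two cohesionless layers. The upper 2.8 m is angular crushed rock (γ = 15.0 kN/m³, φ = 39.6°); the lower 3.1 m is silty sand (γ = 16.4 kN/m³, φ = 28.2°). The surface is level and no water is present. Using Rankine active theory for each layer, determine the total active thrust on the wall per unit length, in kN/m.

87.9 kN/m

K_a1 = tan²(45°−39.6°/2) = 0.2214; K_a2 = tan²(45°−28.2°/2) = 0.3582.
Layer 1: σ at base = K_a1 γ₁ h₁ = 9.300 kPa; P₁ = ½×9.300×2.8 = 13.02.
Layer 2: σ_v at top = γ₁h₁ = 42.00; σ_h top = K_a2×42.00 = 15.04; σ_h base = K_a2×(42.00+16.4×3.1) = 33.25.
P₂ = ½(15.04+33.25)×3.1 = 74.86. Total P_a = 13.02+74.86 = 87.88 kN/m.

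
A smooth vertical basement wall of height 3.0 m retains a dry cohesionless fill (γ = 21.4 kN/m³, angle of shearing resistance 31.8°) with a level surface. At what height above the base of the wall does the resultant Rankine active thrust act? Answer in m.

K_a = 0.3098.
The pressure distribution is triangular, so the resultant acts at H/3 above the base = 3.0/3 = 1.000 m.

1.00 m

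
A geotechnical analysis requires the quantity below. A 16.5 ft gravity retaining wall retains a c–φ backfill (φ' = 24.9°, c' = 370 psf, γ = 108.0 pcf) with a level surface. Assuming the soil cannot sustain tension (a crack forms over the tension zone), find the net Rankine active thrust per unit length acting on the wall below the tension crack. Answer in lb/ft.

731 lb/ft

K_a = 0.4074; √K_a = 0.6383.
Tension-crack depth z_c = 2c/(γ√K_a) = 2×370/(108.0×0.6383) = 10.73 ft.
σ_a at base = K_a γ H − 2c√K_a = 0.4074×108.0×16.5 − 2×370×0.6383 = 253.7 psf.
P_a = ½ × 253.7 × (H − z_c) = 0.5×253.7×5.765 = 731.3 lb/ft.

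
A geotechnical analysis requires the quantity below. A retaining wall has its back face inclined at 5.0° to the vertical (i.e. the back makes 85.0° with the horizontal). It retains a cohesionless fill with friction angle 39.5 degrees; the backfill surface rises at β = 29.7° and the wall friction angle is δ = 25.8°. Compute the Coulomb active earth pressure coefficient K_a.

0.382

K_a = sin²(α+φ) / [sin²α · sin(α−δ) · (1 + √{sin(φ+δ)sin(φ−β) / (sin(α−δ)sin(α+β))})²].
With α = 85.0°, φ = 39.5°, δ = 25.8°, β = 29.7°: K_a = 0.3815.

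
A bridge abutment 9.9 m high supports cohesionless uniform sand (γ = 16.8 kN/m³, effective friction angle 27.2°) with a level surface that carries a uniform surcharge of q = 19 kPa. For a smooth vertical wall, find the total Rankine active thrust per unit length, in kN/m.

K_a = tan²(45° − φ/2) = 0.3726.
Soil triangle: ½ K_a γ H² = 0.5×0.3726×16.8×9.9² = 306.7 kN/m.
Surcharge rectangle: K_a q H = 0.3726×19×9.9 = 70.08 kN/m.
Total = 306.7 + 70.08 = 376.8 kN/m.

377 kN/m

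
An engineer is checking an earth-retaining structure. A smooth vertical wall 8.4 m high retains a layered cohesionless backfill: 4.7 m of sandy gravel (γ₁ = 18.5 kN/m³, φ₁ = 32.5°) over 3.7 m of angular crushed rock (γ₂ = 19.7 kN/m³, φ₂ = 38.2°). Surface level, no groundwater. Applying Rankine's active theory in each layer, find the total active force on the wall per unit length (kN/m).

169 kN/m

K_a1 = tan²(45°−32.5°/2) = 0.3010; K_a2 = tan²(45°−38.2°/2) = 0.2358.
Layer 1: σ at base = K_a1 γ₁ h₁ = 26.17 kPa; P₁ = ½×26.17×4.7 = 61.50.
Layer 2: σ_v at top = γ₁h₁ = 86.95; σ_h top = K_a2×86.95 = 20.50; σ_h base = K_a2×(86.95+19.7×3.7) = 37.69.
P₂ = ½(20.50+37.69)×3.7 = 107.6. Total P_a = 61.50+107.6 = 169.1 kN/m.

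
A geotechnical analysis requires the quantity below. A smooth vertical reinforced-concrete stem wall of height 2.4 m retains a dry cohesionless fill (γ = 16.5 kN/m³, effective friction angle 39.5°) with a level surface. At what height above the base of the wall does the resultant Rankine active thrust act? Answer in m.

0.800 m

K_a = 0.2224.
The pressure distribution is triangular, so the resultant acts at H/3 above the base = 2.4/3 = 0.8000 m.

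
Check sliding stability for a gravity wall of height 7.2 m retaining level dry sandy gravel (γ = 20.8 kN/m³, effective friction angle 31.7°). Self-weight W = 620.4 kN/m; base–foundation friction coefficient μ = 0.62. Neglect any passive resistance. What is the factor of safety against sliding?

K_a = tan²(45° − 31.7°/2) = 0.3111.
P_a = ½K_aγH² = 0.5×0.3111×20.8×7.2² = 167.7 kN/m, acting at H/3 = 2.400 m above the base.
FS_sliding = μW / P_a = 0.62×620.4 / 167.7 = 2.294.

2.29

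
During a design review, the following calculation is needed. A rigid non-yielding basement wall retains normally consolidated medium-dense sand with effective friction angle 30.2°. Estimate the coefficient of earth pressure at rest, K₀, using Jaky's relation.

0.497

K₀ = 1 − sin φ' = 1 − sin 30.2° = 0.4970.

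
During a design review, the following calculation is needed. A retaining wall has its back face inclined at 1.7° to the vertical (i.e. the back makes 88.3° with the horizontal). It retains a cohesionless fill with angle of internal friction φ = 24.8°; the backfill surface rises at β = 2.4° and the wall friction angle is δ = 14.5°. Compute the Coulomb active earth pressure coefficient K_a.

K_a = sin²(α+φ) / [sin²α · sin(α−δ) · (1 + √{sin(φ+δ)sin(φ−β) / (sin(α−δ)sin(α+β))})²].
With α = 88.3°, φ = 24.8°, δ = 14.5°, β = 2.4°: K_a = 0.3912.

0.391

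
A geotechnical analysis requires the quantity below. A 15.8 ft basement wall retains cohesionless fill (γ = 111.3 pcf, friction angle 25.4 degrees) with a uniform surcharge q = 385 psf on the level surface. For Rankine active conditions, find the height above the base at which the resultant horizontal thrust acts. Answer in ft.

6.07 ft

K_a = 0.3996.
Triangular part P₁ = ½K_aγH² = 5552 at H/3 = 5.267 ft; rectangular part P₂ = K_a q H = 2431 at H/2 = 7.900 ft.
ȳ = (P₁·5.267 + P₂·7.900)/(P₁+P₂) = 6.069 ft.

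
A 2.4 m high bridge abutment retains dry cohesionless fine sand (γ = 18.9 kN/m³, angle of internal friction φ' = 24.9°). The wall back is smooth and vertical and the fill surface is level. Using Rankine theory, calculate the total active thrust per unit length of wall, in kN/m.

22.2 kN/m

K_a = tan²(45° − φ/2) = 0.4074.
P_a = ½ K_a γ H² = 0.5 × 0.4074 × 18.9 × 2.4² = 22.18 kN/m.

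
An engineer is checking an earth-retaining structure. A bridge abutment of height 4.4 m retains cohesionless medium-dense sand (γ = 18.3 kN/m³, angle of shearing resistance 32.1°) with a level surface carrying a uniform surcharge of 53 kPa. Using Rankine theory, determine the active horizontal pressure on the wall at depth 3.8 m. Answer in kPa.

K_a = (1 − sin φ)/(1 + sin φ) = 0.3060.
σ_v = γz + q = 18.3 × 3.8 + 53 = 122.5 kPa.
σ_h = K_a σ_v = 0.3060 × 122.5 = 37.50 kPa.

37.5 kPa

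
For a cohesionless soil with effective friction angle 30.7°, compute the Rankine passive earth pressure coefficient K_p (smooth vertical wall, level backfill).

3.09

K_p = (1 + sin φ)/(1 − sin φ) = tan²(45° + 30.7°/2) = 3.086.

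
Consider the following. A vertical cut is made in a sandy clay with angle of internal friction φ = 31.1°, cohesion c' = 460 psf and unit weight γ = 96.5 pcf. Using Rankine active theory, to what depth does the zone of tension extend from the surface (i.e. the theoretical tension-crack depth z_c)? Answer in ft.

K_a = tan²(45° − 31.1°/2) = 0.3188; √K_a = 0.5646.
The active pressure is zero where K_a γ z = 2c√K_a, so z_c = 2c/(γ√K_a) = 2×460/(96.5×0.5646) = 16.89 ft.

16.9 ft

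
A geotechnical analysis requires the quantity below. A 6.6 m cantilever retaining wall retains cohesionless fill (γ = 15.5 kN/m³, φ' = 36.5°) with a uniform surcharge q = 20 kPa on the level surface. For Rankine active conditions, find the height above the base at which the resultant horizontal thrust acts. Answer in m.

K_a = 0.2541.
Triangular part P₁ = ½K_aγH² = 85.77 at H/3 = 2.200 m; rectangular part P₂ = K_a q H = 33.54 at H/2 = 3.300 m.
ȳ = (P₁·2.200 + P₂·3.300)/(P₁+P₂) = 2.509 m.

2.51 m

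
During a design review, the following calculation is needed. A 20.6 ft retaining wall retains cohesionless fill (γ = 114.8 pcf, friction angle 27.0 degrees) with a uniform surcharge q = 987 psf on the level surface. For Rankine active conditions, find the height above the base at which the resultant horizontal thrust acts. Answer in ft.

8.43 ft

K_a = 0.3755.
Triangular part P₁ = ½K_aγH² = 9147 at H/3 = 6.867 ft; rectangular part P₂ = K_a q H = 7635 at H/2 = 10.30 ft.
ȳ = (P₁·6.867 + P₂·10.30)/(P₁+P₂) = 8.429 ft.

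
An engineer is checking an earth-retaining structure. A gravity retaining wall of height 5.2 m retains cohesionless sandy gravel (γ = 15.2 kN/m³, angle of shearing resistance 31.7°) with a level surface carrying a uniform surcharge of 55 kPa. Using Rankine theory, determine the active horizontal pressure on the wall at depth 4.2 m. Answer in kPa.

37.0 kPa

K_a = (1 − sin φ)/(1 + sin φ) = 0.3111.
σ_v = γz + q = 15.2 × 4.2 + 55 = 118.8 kPa.
σ_h = K_a σ_v = 0.3111 × 118.8 = 36.97 kPa.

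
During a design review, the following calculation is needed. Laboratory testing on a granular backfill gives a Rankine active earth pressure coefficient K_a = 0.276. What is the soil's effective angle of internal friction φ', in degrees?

34.6°

K_a = tan²(45° − φ/2) ⇒ 45° − φ/2 = arctan(√0.276) = 27.72°.
φ = 2(45° − 27.72°) = 34.57°.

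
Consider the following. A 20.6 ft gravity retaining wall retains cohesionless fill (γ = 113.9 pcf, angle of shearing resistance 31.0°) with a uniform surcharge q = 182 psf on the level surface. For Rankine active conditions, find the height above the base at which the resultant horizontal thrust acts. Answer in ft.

K_a = 0.3201.
Triangular part P₁ = ½K_aγH² = 7736 at H/3 = 6.867 ft; rectangular part P₂ = K_a q H = 1200 at H/2 = 10.30 ft.
ȳ = (P₁·6.867 + P₂·10.30)/(P₁+P₂) = 7.328 ft.

7.33 ft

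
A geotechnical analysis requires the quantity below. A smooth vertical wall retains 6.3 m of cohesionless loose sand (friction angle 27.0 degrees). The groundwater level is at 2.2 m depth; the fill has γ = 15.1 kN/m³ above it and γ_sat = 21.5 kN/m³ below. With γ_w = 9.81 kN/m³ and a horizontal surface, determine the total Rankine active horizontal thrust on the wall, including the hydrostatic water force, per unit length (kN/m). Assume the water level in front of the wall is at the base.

184 kN/m

K_a = tan²(45° − φ/2) = 0.3755.
γ' = 21.5 − 9.81 = 11.69 kN/m³. Depth below WT = 4.1 m.
σ'_h at WT = K_a γ d_w = 12.47 kPa; at base = 12.47 + K_a γ' × 4.1 = 30.47 kPa.
P₁ (0–2.2 m) = ½×12.47×2.2 = 13.72. P₂ (2.2–6.3 m) = ½(12.47+30.47)×4.1 = 88.04.
P_w = ½ γ_w h₂² = 0.5×9.81×4.1² = 82.45. Total = 13.72+88.04+82.45 = 184.2 kN/m.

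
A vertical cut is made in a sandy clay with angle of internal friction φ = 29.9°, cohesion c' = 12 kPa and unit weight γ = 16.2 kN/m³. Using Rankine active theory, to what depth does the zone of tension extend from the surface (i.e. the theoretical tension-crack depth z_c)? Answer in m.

2.56 m

K_a = tan²(45° − 29.9°/2) = 0.3347; √K_a = 0.5785.
The active pressure is zero where K_a γ z = 2c√K_a, so z_c = 2c/(γ√K_a) = 2×12/(16.2×0.5785) = 2.561 m.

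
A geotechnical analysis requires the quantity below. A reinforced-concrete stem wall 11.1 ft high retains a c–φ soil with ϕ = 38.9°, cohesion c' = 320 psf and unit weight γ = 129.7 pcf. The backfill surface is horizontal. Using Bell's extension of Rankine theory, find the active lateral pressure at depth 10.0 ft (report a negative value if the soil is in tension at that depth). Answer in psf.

-9.55 psf

K_a = (1 − sin φ)/(1 + sin φ) = 0.2285.
σ_a = K_a γ z − 2c√K_a = 0.2285×129.7×10.0 − 2×320×0.4780 = -9.548 psf.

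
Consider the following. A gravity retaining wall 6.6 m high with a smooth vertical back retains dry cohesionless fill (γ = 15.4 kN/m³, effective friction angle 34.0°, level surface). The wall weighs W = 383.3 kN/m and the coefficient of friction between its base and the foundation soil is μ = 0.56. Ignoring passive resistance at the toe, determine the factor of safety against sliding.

2.26

K_a = tan²(45° − 34.0°/2) = 0.2827.
P_a = ½K_aγH² = 0.5×0.2827×15.4×6.6² = 94.83 kN/m, acting at H/3 = 2.200 m above the base.
FS_sliding = μW / P_a = 0.56×383.3 / 94.83 = 2.264.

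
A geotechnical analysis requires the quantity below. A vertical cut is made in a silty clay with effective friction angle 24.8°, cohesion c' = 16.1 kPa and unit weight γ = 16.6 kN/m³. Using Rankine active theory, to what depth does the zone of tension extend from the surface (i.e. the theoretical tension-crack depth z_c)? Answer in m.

3.03 m

K_a = tan²(45° − 24.8°/2) = 0.4090; √K_a = 0.6395.
The active pressure is zero where K_a γ z = 2c√K_a, so z_c = 2c/(γ√K_a) = 2×16.1/(16.6×0.6395) = 3.033 m.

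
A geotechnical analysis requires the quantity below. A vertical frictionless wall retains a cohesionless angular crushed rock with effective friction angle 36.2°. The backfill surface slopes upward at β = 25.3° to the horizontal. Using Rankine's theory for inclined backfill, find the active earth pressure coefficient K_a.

K_a = cos β · (cos β − √(cos²β − cos²φ)) / (cos β + √(cos²β − cos²φ)).
cos β = 0.9041, cos φ = 0.8070, √(cos²β − cos²φ) = 0.4077.
K_a = 0.9041 × (0.9041 − 0.4077)/(0.9041 + 0.4077) = 0.3422.

0.342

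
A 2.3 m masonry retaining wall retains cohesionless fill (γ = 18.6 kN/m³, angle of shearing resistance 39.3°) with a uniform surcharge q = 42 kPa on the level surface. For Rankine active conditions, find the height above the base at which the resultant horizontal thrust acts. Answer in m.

K_a = 0.2245.
Triangular part P₁ = ½K_aγH² = 11.04 at H/3 = 0.7667 m; rectangular part P₂ = K_a q H = 21.68 at H/2 = 1.150 m.
ȳ = (P₁·0.7667 + P₂·1.150)/(P₁+P₂) = 1.021 m.

1.02 m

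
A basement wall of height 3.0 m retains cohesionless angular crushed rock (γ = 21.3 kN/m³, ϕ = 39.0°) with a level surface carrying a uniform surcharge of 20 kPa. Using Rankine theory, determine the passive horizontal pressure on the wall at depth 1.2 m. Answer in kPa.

K_p = (1 + sin φ)/(1 − sin φ) = 4.395.
σ_v = γz + q = 21.3 × 1.2 + 20 = 45.56 kPa.
σ_h = K_p σ_v = 4.395 × 45.56 = 200.3 kPa.

200 kPa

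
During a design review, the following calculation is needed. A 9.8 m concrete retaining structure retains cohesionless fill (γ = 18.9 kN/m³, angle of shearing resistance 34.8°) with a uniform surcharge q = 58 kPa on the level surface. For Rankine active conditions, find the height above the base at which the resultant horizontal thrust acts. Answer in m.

3.90 m

K_a = 0.2733.
Triangular part P₁ = ½K_aγH² = 248.0 at H/3 = 3.267 m; rectangular part P₂ = K_a q H = 155.3 at H/2 = 4.900 m.
ȳ = (P₁·3.267 + P₂·4.900)/(P₁+P₂) = 3.896 m.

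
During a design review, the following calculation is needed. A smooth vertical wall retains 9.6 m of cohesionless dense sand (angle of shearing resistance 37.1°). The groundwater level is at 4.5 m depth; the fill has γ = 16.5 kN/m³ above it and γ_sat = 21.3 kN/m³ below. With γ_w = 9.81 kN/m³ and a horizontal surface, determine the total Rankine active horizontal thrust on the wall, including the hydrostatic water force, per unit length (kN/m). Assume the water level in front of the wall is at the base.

K_a = tan²(45° − φ/2) = 0.2475.
γ' = 21.3 − 9.81 = 11.49 kN/m³. Depth below WT = 5.1 m.
σ'_h at WT = K_a γ d_w = 18.38 kPa; at base = 18.38 + K_a γ' × 5.1 = 32.88 kPa.
P₁ (0–4.5 m) = ½×18.38×4.5 = 41.35. P₂ (4.5–9.6 m) = ½(18.38+32.88)×5.1 = 130.7.
P_w = ½ γ_w h₂² = 0.5×9.81×5.1² = 127.6. Total = 41.35+130.7+127.6 = 299.6 kN/m.

300 kN/m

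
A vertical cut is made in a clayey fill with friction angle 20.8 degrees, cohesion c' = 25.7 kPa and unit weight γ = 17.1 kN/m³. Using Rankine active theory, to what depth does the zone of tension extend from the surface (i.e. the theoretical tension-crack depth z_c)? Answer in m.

K_a = tan²(45° − 20.8°/2) = 0.4759; √K_a = 0.6899.
The active pressure is zero where K_a γ z = 2c√K_a, so z_c = 2c/(γ√K_a) = 2×25.7/(17.1×0.6899) = 4.357 m.

4.36 m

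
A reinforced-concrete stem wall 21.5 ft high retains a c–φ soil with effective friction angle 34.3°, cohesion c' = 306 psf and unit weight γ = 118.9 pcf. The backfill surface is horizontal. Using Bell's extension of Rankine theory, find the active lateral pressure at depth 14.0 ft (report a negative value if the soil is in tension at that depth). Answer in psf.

K_a = (1 − sin φ)/(1 + sin φ) = 0.2792.
σ_a = K_a γ z − 2c√K_a = 0.2792×118.9×14.0 − 2×306×0.5284 = 141.3 psf.

141 psf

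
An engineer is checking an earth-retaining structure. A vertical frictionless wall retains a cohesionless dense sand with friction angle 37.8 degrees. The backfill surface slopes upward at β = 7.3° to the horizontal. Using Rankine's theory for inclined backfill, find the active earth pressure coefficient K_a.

K_a = cos β · (cos β − √(cos²β − cos²φ)) / (cos β + √(cos²β − cos²φ)).
cos β = 0.9919, cos φ = 0.7902, √(cos²β − cos²φ) = 0.5996.
K_a = 0.9919 × (0.9919 − 0.5996)/(0.9919 + 0.5996) = 0.2445.

0.245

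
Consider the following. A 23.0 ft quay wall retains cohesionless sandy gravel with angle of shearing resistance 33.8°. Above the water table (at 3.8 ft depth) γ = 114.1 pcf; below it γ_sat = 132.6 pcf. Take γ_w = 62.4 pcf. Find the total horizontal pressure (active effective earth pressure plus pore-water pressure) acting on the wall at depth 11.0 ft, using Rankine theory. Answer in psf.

K_a = (1 − sin φ)/(1 + sin φ) = 0.2851.
γ' = 132.6 − 62.4 = 70.20 pcf.
Effective vertical stress at 11.0 ft: σ'_v = 114.1×3.8 + 70.20×7.20 = 939.0 psf.
σ'_h = K_a σ'_v = 0.2851 × 939.0 = 267.7 psf; u = γ_w × 7.20 = 449.3 psf.
Total σ_h = 267.7 + 449.3 = 717.0 psf.

717 psf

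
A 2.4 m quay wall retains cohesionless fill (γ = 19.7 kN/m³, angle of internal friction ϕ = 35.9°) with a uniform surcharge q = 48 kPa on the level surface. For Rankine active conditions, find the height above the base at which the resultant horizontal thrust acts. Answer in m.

K_a = 0.2607.
Triangular part P₁ = ½K_aγH² = 14.79 at H/3 = 0.8000 m; rectangular part P₂ = K_a q H = 30.04 at H/2 = 1.200 m.
ȳ = (P₁·0.8000 + P₂·1.200)/(P₁+P₂) = 1.068 m.

1.07 m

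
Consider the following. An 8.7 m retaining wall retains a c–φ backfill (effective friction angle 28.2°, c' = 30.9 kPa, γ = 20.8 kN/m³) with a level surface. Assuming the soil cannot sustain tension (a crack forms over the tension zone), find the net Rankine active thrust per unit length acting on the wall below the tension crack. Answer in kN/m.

K_a = 0.3582; √K_a = 0.5985.
Tension-crack depth z_c = 2c/(γ√K_a) = 2×30.9/(20.8×0.5985) = 4.964 m.
σ_a at base = K_a γ H − 2c√K_a = 0.3582×20.8×8.7 − 2×30.9×0.5985 = 27.83 kPa.
P_a = ½ × 27.83 × (H − z_c) = 0.5×27.83×3.736 = 51.98 kN/m.

52.0 kN/m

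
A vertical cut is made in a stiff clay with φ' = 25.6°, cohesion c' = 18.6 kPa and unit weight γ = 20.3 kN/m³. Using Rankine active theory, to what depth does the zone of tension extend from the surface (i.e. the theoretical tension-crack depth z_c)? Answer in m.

K_a = tan²(45° − 25.6°/2) = 0.3966; √K_a = 0.6297.
The active pressure is zero where K_a γ z = 2c√K_a, so z_c = 2c/(γ√K_a) = 2×18.6/(20.3×0.6297) = 2.910 m.

2.91 m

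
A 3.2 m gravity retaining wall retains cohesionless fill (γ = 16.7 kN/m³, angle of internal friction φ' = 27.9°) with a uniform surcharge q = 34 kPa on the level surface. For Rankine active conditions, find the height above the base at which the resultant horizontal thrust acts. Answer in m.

1.37 m

K_a = 0.3625.
Triangular part P₁ = ½K_aγH² = 30.99 at H/3 = 1.067 m; rectangular part P₂ = K_a q H = 39.44 at H/2 = 1.600 m.
ȳ = (P₁·1.067 + P₂·1.600)/(P₁+P₂) = 1.365 m.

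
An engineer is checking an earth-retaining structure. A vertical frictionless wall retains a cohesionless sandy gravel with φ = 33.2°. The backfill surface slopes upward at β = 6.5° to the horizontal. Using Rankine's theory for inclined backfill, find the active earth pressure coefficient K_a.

K_a = cos β · (cos β − √(cos²β − cos²φ)) / (cos β + √(cos²β − cos²φ)).
cos β = 0.9936, cos φ = 0.8368, √(cos²β − cos²φ) = 0.5357.
K_a = 0.9936 × (0.9936 − 0.5357)/(0.9936 + 0.5357) = 0.2975.

0.297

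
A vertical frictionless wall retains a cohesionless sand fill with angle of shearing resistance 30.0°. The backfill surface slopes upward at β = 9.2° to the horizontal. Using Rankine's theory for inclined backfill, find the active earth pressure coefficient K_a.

0.347

K_a = cos β · (cos β − √(cos²β − cos²φ)) / (cos β + √(cos²β − cos²φ)).
cos β = 0.9871, cos φ = 0.8660, √(cos²β − cos²φ) = 0.4737.
K_a = 0.9871 × (0.9871 − 0.4737)/(0.9871 + 0.4737) = 0.3469.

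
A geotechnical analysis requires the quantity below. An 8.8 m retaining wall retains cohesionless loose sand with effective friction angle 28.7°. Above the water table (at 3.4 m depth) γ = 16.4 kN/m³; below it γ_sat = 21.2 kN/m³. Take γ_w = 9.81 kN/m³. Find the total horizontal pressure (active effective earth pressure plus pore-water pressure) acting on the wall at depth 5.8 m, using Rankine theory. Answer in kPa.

52.7 kPa

K_a = (1 − sin φ)/(1 + sin φ) = 0.3511.
γ' = 21.2 − 9.81 = 11.39 kN/m³.
Effective vertical stress at 5.8 m: σ'_v = 16.4×3.4 + 11.39×2.40 = 83.10 kPa.
σ'_h = K_a σ'_v = 0.3511 × 83.10 = 29.18 kPa; u = γ_w × 2.40 = 23.54 kPa.
Total σ_h = 29.18 + 23.54 = 52.72 kPa.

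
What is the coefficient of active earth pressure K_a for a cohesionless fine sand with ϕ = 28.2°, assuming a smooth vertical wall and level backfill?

K_a = tan²(45° − φ/2) = tan²(30.90°) = 0.3582.

0.358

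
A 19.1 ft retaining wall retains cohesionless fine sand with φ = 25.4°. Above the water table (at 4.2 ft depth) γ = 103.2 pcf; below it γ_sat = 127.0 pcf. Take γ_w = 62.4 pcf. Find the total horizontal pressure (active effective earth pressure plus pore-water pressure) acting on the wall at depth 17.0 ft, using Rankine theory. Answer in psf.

1300 psf

K_a = (1 − sin φ)/(1 + sin φ) = 0.3996.
γ' = 127.0 − 62.4 = 64.60 pcf.
Effective vertical stress at 17.0 ft: σ'_v = 103.2×4.2 + 64.60×12.8 = 1260 psf.
σ'_h = K_a σ'_v = 0.3996 × 1260 = 503.7 psf; u = γ_w × 12.8 = 798.7 psf.
Total σ_h = 503.7 + 798.7 = 1302 psf.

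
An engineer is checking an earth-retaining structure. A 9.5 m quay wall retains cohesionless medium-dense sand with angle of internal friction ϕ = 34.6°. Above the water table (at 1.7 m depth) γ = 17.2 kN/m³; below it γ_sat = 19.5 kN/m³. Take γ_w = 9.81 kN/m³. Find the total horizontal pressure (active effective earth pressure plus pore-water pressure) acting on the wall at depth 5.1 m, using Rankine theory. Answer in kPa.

50.5 kPa

K_a = (1 − sin φ)/(1 + sin φ) = 0.2756.
γ' = 19.5 − 9.81 = 9.690 kN/m³.
Effective vertical stress at 5.1 m: σ'_v = 17.2×1.7 + 9.690×3.40 = 62.19 kPa.
σ'_h = K_a σ'_v = 0.2756 × 62.19 = 17.14 kPa; u = γ_w × 3.40 = 33.35 kPa.
Total σ_h = 17.14 + 33.35 = 50.49 kPa.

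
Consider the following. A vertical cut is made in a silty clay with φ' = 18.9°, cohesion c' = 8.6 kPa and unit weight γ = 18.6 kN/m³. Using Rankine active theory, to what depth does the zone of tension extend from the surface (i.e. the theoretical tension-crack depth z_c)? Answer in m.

K_a = tan²(45° − 18.9°/2) = 0.5107; √K_a = 0.7146.
The active pressure is zero where K_a γ z = 2c√K_a, so z_c = 2c/(γ√K_a) = 2×8.6/(18.6×0.7146) = 1.294 m.

1.29 m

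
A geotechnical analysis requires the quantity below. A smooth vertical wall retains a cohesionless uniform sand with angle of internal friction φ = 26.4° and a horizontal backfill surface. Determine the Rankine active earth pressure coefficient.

K_a = tan²(45° − φ/2) = tan²(31.80°) = 0.3844.

0.384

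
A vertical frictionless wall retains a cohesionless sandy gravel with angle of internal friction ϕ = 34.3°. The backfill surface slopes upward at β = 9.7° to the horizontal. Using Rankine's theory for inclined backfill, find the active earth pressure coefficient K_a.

K_a = cos β · (cos β − √(cos²β − cos²φ)) / (cos β + √(cos²β − cos²φ)).
cos β = 0.9857, cos φ = 0.8261, √(cos²β − cos²φ) = 0.5377.
K_a = 0.9857 × (0.9857 − 0.5377)/(0.9857 + 0.5377) = 0.2898.

0.290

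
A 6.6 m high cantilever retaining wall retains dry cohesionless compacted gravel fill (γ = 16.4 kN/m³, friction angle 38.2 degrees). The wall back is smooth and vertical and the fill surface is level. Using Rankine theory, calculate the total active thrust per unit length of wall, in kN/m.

84.2 kN/m

K_a = tan²(45° − φ/2) = 0.2358.
P_a = ½ K_a γ H² = 0.5 × 0.2358 × 16.4 × 6.6² = 84.22 kN/m.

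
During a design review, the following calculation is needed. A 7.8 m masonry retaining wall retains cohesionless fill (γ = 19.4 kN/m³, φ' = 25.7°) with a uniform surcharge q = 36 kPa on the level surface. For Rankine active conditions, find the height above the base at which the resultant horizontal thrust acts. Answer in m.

3.02 m

K_a = 0.3950.
Triangular part P₁ = ½K_aγH² = 233.1 at H/3 = 2.600 m; rectangular part P₂ = K_a q H = 110.9 at H/2 = 3.900 m.
ȳ = (P₁·2.600 + P₂·3.900)/(P₁+P₂) = 3.019 m.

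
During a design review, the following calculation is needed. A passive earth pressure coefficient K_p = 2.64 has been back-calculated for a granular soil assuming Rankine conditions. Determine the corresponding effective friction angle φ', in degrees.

K_p = (1+sin φ)/(1−sin φ) ⇒ sin φ = (K_p − 1)/(K_p + 1) = 0.4505.
φ = arcsin(0.4505) = 26.78°.

26.8°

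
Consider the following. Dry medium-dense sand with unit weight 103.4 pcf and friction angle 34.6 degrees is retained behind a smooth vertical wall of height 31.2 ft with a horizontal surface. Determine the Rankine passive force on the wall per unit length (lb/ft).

183000 lb/ft

K_p = tan²(45° + φ/2) = 3.628.
P_p = ½ K_p γ H² = 0.5 × 3.628 × 103.4 × 31.2² = 182600 lb/ft.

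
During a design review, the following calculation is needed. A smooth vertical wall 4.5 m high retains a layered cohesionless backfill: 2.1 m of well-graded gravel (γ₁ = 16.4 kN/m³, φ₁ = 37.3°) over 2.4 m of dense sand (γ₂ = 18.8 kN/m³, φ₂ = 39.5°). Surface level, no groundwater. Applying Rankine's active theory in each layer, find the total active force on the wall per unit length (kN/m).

K_a1 = tan²(45°−37.3°/2) = 0.2453; K_a2 = tan²(45°−39.5°/2) = 0.2224.
Layer 1: σ at base = K_a1 γ₁ h₁ = 8.449 kPa; P₁ = ½×8.449×2.1 = 8.872.
Layer 2: σ_v at top = γ₁h₁ = 34.44; σ_h top = K_a2×34.44 = 7.661; σ_h base = K_a2×(34.44+18.8×2.4) = 17.70.
P₂ = ½(7.661+17.70)×2.4 = 30.43. Total P_a = 8.872+30.43 = 39.30 kN/m.

39.3 kN/m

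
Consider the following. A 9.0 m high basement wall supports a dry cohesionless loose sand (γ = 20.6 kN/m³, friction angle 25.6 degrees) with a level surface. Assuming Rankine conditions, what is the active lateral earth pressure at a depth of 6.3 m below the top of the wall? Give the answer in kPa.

51.5 kPa

K_a = (1 − sin φ)/(1 + sin φ) = 0.3966.
σ_h = K_a γ z = 0.3966 × 20.6 × 6.3 = 51.47 kPa.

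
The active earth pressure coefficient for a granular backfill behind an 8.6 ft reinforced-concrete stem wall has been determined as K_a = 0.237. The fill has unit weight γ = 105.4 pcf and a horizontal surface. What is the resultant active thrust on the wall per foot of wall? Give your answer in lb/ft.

P = ½ K_a γ H² = 0.5 × 0.237 × 105.4 × 8.6² = 923.8 lb/ft.

924 lb/ft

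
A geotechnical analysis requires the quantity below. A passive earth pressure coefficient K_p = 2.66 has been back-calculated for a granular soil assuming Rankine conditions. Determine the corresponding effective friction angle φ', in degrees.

27.0°

K_p = (1+sin φ)/(1−sin φ) ⇒ sin φ = (K_p − 1)/(K_p + 1) = 0.4536.
φ = arcsin(0.4536) = 26.97°.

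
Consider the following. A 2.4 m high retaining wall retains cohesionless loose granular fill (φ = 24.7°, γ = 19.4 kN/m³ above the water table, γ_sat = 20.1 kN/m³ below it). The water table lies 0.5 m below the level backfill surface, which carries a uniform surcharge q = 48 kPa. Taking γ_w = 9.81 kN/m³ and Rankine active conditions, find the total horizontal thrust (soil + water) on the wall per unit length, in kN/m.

81.2 kN/m

K_a = tan²(45° − φ/2) = 0.4106.
γ' = 20.1 − 9.81 = 10.29 kN/m³. h₂ = H − d_w = 1.9 m.
σ'_h: at surface K_a·q = 19.71; at WT K_a(q+γd_w) = 23.69; at base K_a(q+γd_w+γ'h₂) = 31.72 kPa.
P₁ = ½(19.71+23.69)×0.5 = 10.85; P₂ = ½(23.69+31.72)×1.9 = 52.64; P_w = ½γ_w h₂² = 17.71.
Total = 10.85+52.64+17.71 = 81.19 kN/m.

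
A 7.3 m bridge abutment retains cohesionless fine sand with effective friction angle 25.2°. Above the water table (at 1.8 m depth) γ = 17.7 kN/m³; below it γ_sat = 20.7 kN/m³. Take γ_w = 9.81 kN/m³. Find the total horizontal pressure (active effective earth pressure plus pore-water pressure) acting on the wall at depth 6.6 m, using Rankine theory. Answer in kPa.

81.0 kPa

K_a = (1 − sin φ)/(1 + sin φ) = 0.4027.
γ' = 20.7 − 9.81 = 10.89 kN/m³.
Effective vertical stress at 6.6 m: σ'_v = 17.7×1.8 + 10.89×4.80 = 84.13 kPa.
σ'_h = K_a σ'_v = 0.4027 × 84.13 = 33.88 kPa; u = γ_w × 4.80 = 47.09 kPa.
Total σ_h = 33.88 + 47.09 = 80.97 kPa.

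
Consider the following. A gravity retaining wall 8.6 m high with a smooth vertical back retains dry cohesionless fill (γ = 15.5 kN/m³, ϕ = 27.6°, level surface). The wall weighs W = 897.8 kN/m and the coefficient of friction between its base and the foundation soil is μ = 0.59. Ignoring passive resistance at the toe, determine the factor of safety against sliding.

2.52

K_a = tan²(45° − 27.6°/2) = 0.3668.
P_a = ½K_aγH² = 0.5×0.3668×15.5×8.6² = 210.2 kN/m, acting at H/3 = 2.867 m above the base.
FS_sliding = μW / P_a = 0.59×897.8 / 210.2 = 2.520.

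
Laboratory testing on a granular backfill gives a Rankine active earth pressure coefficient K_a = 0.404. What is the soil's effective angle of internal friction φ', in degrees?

K_a = tan²(45° − φ/2) ⇒ 45° − φ/2 = arctan(√0.404) = 32.44°.
φ = 2(45° − 32.44°) = 25.12°.

25.1°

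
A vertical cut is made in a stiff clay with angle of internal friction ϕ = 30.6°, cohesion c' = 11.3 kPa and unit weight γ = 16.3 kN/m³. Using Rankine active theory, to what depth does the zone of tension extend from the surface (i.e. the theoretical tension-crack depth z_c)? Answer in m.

K_a = tan²(45° − 30.6°/2) = 0.3253; √K_a = 0.5704.
The active pressure is zero where K_a γ z = 2c√K_a, so z_c = 2c/(γ√K_a) = 2×11.3/(16.3×0.5704) = 2.431 m.

2.43 m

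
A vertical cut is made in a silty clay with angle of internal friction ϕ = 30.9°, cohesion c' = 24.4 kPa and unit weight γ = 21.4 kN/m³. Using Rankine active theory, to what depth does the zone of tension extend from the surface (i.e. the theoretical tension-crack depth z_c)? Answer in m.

4.02 m

K_a = tan²(45° − 30.9°/2) = 0.3214; √K_a = 0.5669.
The active pressure is zero where K_a γ z = 2c√K_a, so z_c = 2c/(γ√K_a) = 2×24.4/(21.4×0.5669) = 4.022 m.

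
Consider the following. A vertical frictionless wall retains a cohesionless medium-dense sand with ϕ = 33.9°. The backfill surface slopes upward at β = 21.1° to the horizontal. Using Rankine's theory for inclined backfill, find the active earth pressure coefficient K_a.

K_a = cos β · (cos β − √(cos²β − cos²φ)) / (cos β + √(cos²β − cos²φ)).
cos β = 0.9330, cos φ = 0.8300, √(cos²β − cos²φ) = 0.4260.
K_a = 0.9330 × (0.9330 − 0.4260)/(0.9330 + 0.4260) = 0.3480.

0.348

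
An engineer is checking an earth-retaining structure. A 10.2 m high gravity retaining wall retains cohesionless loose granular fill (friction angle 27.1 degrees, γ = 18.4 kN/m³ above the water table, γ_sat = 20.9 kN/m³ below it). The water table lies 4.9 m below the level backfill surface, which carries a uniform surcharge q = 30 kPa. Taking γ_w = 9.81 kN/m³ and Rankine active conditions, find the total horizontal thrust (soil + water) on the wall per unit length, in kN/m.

572 kN/m

K_a = tan²(45° − φ/2) = 0.3741.
γ' = 20.9 − 9.81 = 11.09 kN/m³. h₂ = H − d_w = 5.3 m.
σ'_h: at surface K_a·q = 11.22; at WT K_a(q+γd_w) = 44.95; at base K_a(q+γd_w+γ'h₂) = 66.93 kPa.
P₁ = ½(11.22+44.95)×4.9 = 137.6; P₂ = ½(44.95+66.93)×5.3 = 296.5; P_w = ½γ_w h₂² = 137.8.
Total = 137.6+296.5+137.8 = 571.9 kN/m.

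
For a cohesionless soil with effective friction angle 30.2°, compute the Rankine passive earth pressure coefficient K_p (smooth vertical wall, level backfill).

K_p = (1 + sin φ)/(1 − sin φ) = tan²(45° + 30.2°/2) = 3.024.

3.02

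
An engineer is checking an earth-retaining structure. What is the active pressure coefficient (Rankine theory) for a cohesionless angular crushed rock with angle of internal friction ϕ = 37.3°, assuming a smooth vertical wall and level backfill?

0.245

K_a = tan²(45° − φ/2) = tan²(26.35°) = 0.2453.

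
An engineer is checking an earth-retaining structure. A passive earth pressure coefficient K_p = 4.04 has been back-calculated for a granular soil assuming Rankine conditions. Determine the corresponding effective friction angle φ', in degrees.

37.1°

K_p = (1+sin φ)/(1−sin φ) ⇒ sin φ = (K_p − 1)/(K_p + 1) = 0.6032.
φ = arcsin(0.6032) = 37.10°.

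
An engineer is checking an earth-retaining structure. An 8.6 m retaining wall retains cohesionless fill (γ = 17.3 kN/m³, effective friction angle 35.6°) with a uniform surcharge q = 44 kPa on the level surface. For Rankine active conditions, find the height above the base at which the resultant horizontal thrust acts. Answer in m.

3.40 m

K_a = 0.2641.
Triangular part P₁ = ½K_aγH² = 169.0 at H/3 = 2.867 m; rectangular part P₂ = K_a q H = 99.94 at H/2 = 4.300 m.
ȳ = (P₁·2.867 + P₂·4.300)/(P₁+P₂) = 3.399 m.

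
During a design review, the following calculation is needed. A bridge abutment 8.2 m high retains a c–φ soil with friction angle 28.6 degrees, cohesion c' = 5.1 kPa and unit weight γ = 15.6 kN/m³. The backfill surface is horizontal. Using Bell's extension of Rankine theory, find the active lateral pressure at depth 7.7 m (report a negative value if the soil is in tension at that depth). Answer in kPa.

36.3 kPa

K_a = (1 − sin φ)/(1 + sin φ) = 0.3525.
σ_a = K_a γ z − 2c√K_a = 0.3525×15.6×7.7 − 2×5.1×0.5938 = 36.29 kPa.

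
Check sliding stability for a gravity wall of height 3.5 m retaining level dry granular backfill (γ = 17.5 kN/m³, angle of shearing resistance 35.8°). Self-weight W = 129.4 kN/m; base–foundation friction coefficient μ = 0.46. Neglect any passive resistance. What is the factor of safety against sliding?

K_a = tan²(45° − 35.8°/2) = 0.2619.
P_a = ½K_aγH² = 0.5×0.2619×17.5×3.5² = 28.07 kN/m, acting at H/3 = 1.167 m above the base.
FS_sliding = μW / P_a = 0.46×129.4 / 28.07 = 2.121.

2.12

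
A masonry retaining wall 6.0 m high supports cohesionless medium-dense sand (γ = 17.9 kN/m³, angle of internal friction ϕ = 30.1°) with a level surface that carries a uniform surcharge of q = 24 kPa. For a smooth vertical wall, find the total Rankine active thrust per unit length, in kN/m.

155 kN/m

K_a = tan²(45° − φ/2) = 0.3320.
Soil triangle: ½ K_a γ H² = 0.5×0.3320×17.9×6.0² = 107.0 kN/m.
Surcharge rectangle: K_a q H = 0.3320×24×6.0 = 47.81 kN/m.
Total = 107.0 + 47.81 = 154.8 kN/m.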